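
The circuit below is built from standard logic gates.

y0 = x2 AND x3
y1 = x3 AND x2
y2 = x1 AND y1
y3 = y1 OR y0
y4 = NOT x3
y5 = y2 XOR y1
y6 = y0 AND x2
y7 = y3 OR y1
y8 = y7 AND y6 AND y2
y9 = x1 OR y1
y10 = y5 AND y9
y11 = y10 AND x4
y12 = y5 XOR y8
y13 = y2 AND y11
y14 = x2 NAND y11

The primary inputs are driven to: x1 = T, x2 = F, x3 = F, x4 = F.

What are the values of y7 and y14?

y7 = F; y14 = T

y0 = x2 AND x3 = F AND F = F
y1 = x3 AND x2 = F AND F = F
y2 = x1 AND y1 = T AND F = F
y3 = y1 OR y0 = F OR F = F
y5 = y2 XOR y1 = F XOR F = F
y7 = y3 OR y1 = F OR F = F
y9 = x1 OR y1 = T OR F = T
y10 = y5 AND y9 = F AND T = F
y11 = y10 AND x4 = F AND F = F
y14 = x2 NAND y11 = F NAND F = T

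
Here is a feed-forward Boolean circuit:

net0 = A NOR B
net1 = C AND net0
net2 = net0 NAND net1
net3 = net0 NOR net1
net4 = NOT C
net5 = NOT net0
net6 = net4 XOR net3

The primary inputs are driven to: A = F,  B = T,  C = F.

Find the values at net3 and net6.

net0 = A NOR B = F NOR T = F
net1 = C AND net0 = F AND F = F
net3 = net0 NOR net1 = F NOR F = T
net4 = NOT C = NOT F = T
net6 = net4 XOR net3 = T XOR T = F

net3 = T; net6 = F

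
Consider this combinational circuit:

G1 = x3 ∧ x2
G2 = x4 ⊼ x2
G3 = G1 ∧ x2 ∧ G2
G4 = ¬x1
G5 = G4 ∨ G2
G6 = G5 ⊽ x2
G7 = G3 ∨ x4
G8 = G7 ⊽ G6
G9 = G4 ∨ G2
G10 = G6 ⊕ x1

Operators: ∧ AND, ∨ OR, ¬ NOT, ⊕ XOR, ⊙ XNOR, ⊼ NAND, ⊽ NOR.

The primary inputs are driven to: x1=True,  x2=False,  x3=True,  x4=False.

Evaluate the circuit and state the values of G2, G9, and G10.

G2 = x4 NAND x2 = False NAND False = True
G4 = NOT x1 = NOT True = False
G5 = G4 OR G2 = False OR True = True
G6 = G5 NOR x2 = True NOR False = False
G9 = G4 OR G2 = False OR True = True
G10 = G6 XOR x1 = False XOR True = True

G2 = True; G9 = True; G10 = True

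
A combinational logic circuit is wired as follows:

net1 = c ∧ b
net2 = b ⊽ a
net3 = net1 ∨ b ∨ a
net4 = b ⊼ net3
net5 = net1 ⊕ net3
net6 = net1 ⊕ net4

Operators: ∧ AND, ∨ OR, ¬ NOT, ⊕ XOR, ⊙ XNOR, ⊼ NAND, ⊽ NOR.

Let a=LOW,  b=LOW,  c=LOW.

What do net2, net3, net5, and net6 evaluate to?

net2 = HIGH, net3 = LOW, net5 = LOW, net6 = HIGH

net1 = c AND b = LOW AND LOW = LOW
net2 = b NOR a = LOW NOR LOW = HIGH
net3 = net1 OR b OR a = LOW OR LOW OR LOW = LOW
net4 = b NAND net3 = LOW NAND LOW = HIGH
net5 = net1 XOR net3 = LOW XOR LOW = LOW
net6 = net1 XOR net4 = LOW XOR HIGH = HIGH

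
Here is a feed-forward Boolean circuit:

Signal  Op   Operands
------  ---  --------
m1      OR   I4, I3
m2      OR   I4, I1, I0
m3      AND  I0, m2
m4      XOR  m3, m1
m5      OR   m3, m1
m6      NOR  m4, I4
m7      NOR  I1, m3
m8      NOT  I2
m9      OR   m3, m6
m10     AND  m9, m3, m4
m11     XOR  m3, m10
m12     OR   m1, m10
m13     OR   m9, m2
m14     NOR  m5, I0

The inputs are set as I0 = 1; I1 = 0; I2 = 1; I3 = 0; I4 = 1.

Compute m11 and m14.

m1 = I4 OR I3 = 1 OR 0 = 1
m2 = I4 OR I1 OR I0 = 1 OR 0 OR 1 = 1
m3 = I0 AND m2 = 1 AND 1 = 1
m4 = m3 XOR m1 = 1 XOR 1 = 0
m5 = m3 OR m1 = 1 OR 1 = 1
m6 = m4 NOR I4 = 0 NOR 1 = 0
m9 = m3 OR m6 = 1 OR 0 = 1
m10 = m9 AND m3 AND m4 = 1 AND 1 AND 0 = 0
m11 = m3 XOR m10 = 1 XOR 0 = 1
m14 = m5 NOR I0 = 1 NOR 1 = 0

m11 = 1  m14 = 0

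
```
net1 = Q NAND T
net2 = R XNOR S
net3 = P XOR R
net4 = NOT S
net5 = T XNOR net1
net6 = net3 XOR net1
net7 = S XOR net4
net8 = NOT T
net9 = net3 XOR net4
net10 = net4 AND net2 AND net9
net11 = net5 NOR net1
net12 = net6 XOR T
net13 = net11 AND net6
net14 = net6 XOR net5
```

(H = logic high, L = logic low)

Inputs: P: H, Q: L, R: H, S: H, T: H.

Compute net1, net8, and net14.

net1 = Q NAND T = L NAND H = H
net3 = P XOR R = H XOR H = L
net5 = T XNOR net1 = H XNOR H = H
net6 = net3 XOR net1 = L XOR H = H
net8 = NOT T = NOT H = L
net14 = net6 XOR net5 = H XOR H = L

net1 = H  net8 = L  net14 = L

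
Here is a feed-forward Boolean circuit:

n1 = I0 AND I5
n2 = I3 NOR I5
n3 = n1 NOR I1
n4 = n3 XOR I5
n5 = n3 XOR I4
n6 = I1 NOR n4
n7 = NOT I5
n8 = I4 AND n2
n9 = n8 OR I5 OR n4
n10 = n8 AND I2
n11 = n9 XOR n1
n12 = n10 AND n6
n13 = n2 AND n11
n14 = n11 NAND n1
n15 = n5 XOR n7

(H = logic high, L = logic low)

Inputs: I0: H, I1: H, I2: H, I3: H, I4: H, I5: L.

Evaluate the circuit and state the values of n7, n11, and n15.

n1 = I0 AND I5 = H AND L = L
n2 = I3 NOR I5 = H NOR L = L
n3 = n1 NOR I1 = L NOR H = L
n4 = n3 XOR I5 = L XOR L = L
n5 = n3 XOR I4 = L XOR H = H
n7 = NOT I5 = NOT L = H
n8 = I4 AND n2 = H AND L = L
n9 = n8 OR I5 OR n4 = L OR L OR L = L
n11 = n9 XOR n1 = L XOR L = L
n15 = n5 XOR n7 = H XOR H = L

n7 = H, n11 = L, n15 = L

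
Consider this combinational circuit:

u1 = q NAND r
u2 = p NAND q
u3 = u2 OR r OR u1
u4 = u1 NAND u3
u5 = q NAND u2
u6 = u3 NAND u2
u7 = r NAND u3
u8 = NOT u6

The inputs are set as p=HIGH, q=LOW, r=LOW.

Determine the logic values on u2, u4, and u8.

u1 = q NAND r = LOW NAND LOW = HIGH
u2 = p NAND q = HIGH NAND LOW = HIGH
u3 = u2 OR r OR u1 = HIGH OR LOW OR HIGH = HIGH
u4 = u1 NAND u3 = HIGH NAND HIGH = LOW
u6 = u3 NAND u2 = HIGH NAND HIGH = LOW
u8 = NOT u6 = NOT LOW = HIGH

u2 = HIGH; u4 = LOW; u8 = HIGH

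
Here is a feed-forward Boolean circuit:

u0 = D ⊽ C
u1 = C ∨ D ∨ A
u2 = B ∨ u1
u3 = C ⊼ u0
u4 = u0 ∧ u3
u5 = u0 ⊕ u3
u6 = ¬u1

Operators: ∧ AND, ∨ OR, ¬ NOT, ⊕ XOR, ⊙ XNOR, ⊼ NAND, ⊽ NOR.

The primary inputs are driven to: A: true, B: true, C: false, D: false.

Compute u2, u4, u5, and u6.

u2 = true, u4 = true, u5 = false, u6 = false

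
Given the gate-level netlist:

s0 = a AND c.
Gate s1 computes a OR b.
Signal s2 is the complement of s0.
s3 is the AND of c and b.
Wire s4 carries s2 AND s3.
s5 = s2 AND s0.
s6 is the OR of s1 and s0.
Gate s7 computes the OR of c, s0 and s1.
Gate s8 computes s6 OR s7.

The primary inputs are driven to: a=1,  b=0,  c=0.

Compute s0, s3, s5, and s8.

s0 = 0, s3 = 0, s5 = 0, s8 = 1

s0 = a AND c = 1 AND 0 = 0
s1 = a OR b = 1 OR 0 = 1
s2 = NOT s0 = NOT 0 = 1
s3 = c AND b = 0 AND 0 = 0
s5 = s2 AND s0 = 1 AND 0 = 0
s6 = s1 OR s0 = 1 OR 0 = 1
s7 = c OR s0 OR s1 = 0 OR 0 OR 1 = 1
s8 = s6 OR s7 = 1 OR 1 = 1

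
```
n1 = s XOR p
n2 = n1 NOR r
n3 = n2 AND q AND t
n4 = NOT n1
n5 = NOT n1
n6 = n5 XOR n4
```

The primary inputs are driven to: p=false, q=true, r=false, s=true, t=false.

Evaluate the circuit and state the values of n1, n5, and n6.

n1 = s XOR p = true XOR false = true
n4 = NOT n1 = NOT true = false
n5 = NOT n1 = NOT true = false
n6 = n5 XOR n4 = false XOR false = false

n1 = true, n5 = false, n6 = false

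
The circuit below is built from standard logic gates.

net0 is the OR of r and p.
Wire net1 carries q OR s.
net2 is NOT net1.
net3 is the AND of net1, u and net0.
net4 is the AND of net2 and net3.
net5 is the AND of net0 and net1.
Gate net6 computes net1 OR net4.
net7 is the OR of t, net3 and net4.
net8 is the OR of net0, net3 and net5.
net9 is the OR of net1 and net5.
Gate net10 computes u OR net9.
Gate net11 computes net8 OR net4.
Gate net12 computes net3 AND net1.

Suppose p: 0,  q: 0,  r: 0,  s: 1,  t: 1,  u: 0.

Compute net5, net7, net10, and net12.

net5 = 0  net7 = 1  net10 = 1  net12 = 0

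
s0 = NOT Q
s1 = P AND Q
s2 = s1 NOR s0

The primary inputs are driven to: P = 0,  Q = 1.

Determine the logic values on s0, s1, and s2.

s0 = 0  s1 = 0  s2 = 1

s0 = NOT Q = NOT 1 = 0
s1 = P AND Q = 0 AND 1 = 0
s2 = s1 NOR s0 = 0 NOR 0 = 1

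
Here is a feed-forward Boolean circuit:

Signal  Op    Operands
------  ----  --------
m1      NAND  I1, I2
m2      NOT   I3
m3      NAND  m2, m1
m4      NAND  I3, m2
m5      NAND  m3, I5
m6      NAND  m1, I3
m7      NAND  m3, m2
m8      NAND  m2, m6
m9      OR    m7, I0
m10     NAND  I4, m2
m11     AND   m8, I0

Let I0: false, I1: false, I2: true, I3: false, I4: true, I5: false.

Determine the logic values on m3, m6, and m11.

m3 = false, m6 = true, m11 = false

m1 = I1 NAND I2 = false NAND true = true
m2 = NOT I3 = NOT false = true
m3 = m2 NAND m1 = true NAND true = false
m6 = m1 NAND I3 = true NAND false = true
m8 = m2 NAND m6 = true NAND true = false
m11 = m8 AND I0 = false AND false = false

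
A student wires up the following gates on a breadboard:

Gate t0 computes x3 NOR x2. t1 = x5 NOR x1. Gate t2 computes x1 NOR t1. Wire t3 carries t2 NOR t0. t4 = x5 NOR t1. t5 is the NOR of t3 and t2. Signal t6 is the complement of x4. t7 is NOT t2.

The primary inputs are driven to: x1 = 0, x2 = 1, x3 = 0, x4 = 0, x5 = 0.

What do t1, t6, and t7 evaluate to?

t1 = 1, t6 = 1, t7 = 1

t1 = x5 NOR x1 = 0 NOR 0 = 1
t2 = x1 NOR t1 = 0 NOR 1 = 0
t6 = NOT x4 = NOT 0 = 1
t7 = NOT t2 = NOT 0 = 1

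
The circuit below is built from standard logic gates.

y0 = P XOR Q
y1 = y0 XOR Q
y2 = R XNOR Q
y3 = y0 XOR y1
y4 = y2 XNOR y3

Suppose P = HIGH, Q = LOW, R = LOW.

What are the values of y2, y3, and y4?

y2 = HIGH, y3 = LOW, y4 = LOW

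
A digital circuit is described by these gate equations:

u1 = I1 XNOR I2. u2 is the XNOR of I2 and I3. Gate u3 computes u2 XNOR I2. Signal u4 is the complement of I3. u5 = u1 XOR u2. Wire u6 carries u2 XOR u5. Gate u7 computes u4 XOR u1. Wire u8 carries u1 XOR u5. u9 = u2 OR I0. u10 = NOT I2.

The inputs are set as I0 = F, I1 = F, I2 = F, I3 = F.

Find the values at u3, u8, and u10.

u3 = F, u8 = T, u10 = T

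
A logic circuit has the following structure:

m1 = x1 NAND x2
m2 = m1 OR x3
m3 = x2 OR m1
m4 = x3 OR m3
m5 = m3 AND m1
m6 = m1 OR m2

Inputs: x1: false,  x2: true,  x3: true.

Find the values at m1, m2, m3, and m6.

m1 = true, m2 = true, m3 = true, m6 = true

m1 = x1 NAND x2 = false NAND true = true
m2 = m1 OR x3 = true OR true = true
m3 = x2 OR m1 = true OR true = true
m6 = m1 OR m2 = true OR true = true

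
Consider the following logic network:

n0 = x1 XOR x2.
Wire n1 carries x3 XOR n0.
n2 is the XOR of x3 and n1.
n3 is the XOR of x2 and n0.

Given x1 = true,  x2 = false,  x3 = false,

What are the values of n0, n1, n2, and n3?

n0 = true, n1 = true, n2 = true, n3 = true

n0 = x1 XOR x2 = true XOR false = true
n1 = x3 XOR n0 = false XOR true = true
n2 = x3 XOR n1 = false XOR true = true
n3 = x2 XOR n0 = false XOR true = true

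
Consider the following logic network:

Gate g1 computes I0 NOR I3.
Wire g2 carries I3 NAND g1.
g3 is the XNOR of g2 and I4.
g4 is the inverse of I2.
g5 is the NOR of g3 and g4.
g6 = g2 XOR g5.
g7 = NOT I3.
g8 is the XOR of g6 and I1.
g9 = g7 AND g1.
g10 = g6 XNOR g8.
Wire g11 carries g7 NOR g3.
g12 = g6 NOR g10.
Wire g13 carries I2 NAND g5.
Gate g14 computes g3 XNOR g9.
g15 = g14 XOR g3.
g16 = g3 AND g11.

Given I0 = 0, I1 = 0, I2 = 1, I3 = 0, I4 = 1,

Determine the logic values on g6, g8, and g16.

g1 = I0 NOR I3 = 0 NOR 0 = 1
g2 = I3 NAND g1 = 0 NAND 1 = 1
g3 = g2 XNOR I4 = 1 XNOR 1 = 1
g4 = NOT I2 = NOT 1 = 0
g5 = g3 NOR g4 = 1 NOR 0 = 0
g6 = g2 XOR g5 = 1 XOR 0 = 1
g7 = NOT I3 = NOT 0 = 1
g8 = g6 XOR I1 = 1 XOR 0 = 1
g11 = g7 NOR g3 = 1 NOR 1 = 0
g16 = g3 AND g11 = 1 AND 0 = 0

g6 = 1  g8 = 1  g16 = 0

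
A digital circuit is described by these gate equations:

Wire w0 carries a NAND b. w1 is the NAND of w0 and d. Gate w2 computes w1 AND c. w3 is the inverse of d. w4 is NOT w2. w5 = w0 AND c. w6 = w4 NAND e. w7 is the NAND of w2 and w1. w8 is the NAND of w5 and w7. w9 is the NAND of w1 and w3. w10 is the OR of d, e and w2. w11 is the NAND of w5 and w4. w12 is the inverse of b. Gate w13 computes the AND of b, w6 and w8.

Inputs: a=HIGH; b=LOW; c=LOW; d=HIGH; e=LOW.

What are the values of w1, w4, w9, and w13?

w0 = a NAND b = HIGH NAND LOW = HIGH
w1 = w0 NAND d = HIGH NAND HIGH = LOW
w2 = w1 AND c = LOW AND LOW = LOW
w3 = NOT d = NOT HIGH = LOW
w4 = NOT w2 = NOT LOW = HIGH
w5 = w0 AND c = HIGH AND LOW = LOW
w6 = w4 NAND e = HIGH NAND LOW = HIGH
w7 = w2 NAND w1 = LOW NAND LOW = HIGH
w8 = w5 NAND w7 = LOW NAND HIGH = HIGH
w9 = w1 NAND w3 = LOW NAND LOW = HIGH
w13 = b AND w6 AND w8 = LOW AND HIGH AND HIGH = LOW

w1 = LOW, w4 = HIGH, w9 = HIGH, w13 = LOW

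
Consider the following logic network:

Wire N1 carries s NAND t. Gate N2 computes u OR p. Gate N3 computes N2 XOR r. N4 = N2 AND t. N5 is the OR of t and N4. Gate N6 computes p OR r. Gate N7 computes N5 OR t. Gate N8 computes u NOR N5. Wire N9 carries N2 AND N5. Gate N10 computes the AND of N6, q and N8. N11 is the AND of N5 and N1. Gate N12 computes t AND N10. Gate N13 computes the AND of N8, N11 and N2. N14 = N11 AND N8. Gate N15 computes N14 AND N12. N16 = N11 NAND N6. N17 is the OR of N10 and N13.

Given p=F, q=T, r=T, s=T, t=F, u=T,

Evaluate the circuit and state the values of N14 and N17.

N14 = F  N17 = F

N1 = s NAND t = T NAND F = T
N2 = u OR p = T OR F = T
N4 = N2 AND t = T AND F = F
N5 = t OR N4 = F OR F = F
N6 = p OR r = F OR T = T
N8 = u NOR N5 = T NOR F = F
N10 = N6 AND q AND N8 = T AND T AND F = F
N11 = N5 AND N1 = F AND T = F
N13 = N8 AND N11 AND N2 = F AND F AND T = F
N14 = N11 AND N8 = F AND F = F
N17 = N10 OR N13 = F OR F = F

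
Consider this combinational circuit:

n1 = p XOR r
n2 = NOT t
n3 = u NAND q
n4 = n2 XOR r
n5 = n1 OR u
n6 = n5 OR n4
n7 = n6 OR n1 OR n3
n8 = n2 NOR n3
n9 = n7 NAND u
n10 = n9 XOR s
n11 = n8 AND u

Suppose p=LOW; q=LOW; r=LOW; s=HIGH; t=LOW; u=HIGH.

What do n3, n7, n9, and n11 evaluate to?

n3 = HIGH, n7 = HIGH, n9 = LOW, n11 = LOW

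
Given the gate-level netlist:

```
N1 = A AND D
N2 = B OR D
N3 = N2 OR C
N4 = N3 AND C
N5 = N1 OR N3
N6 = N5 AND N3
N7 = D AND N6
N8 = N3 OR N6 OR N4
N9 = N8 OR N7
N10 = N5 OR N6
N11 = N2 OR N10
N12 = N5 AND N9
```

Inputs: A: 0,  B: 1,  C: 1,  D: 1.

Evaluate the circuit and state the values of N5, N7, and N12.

N5 = 1, N7 = 1, N12 = 1

N1 = A AND D = 0 AND 1 = 0
N2 = B OR D = 1 OR 1 = 1
N3 = N2 OR C = 1 OR 1 = 1
N4 = N3 AND C = 1 AND 1 = 1
N5 = N1 OR N3 = 0 OR 1 = 1
N6 = N5 AND N3 = 1 AND 1 = 1
N7 = D AND N6 = 1 AND 1 = 1
N8 = N3 OR N6 OR N4 = 1 OR 1 OR 1 = 1
N9 = N8 OR N7 = 1 OR 1 = 1
N12 = N5 AND N9 = 1 AND 1 = 1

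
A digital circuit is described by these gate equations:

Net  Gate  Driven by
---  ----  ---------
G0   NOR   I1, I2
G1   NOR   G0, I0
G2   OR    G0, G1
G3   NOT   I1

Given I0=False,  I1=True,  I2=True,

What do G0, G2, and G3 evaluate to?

G0 = False; G2 = True; G3 = False

G0 = I1 NOR I2 = True NOR True = False
G1 = G0 NOR I0 = False NOR False = True
G2 = G0 OR G1 = False OR True = True
G3 = NOT I1 = NOT True = False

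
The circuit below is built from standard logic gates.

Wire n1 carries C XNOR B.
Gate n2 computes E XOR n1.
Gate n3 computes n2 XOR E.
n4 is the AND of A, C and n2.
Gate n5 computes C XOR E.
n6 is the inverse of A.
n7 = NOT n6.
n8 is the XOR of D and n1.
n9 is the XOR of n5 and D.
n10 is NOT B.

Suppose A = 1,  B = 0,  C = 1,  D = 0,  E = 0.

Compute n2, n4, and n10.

n1 = C XNOR B = 1 XNOR 0 = 0
n2 = E XOR n1 = 0 XOR 0 = 0
n4 = A AND C AND n2 = 1 AND 1 AND 0 = 0
n10 = NOT B = NOT 0 = 1

n2 = 0, n4 = 0, n10 = 1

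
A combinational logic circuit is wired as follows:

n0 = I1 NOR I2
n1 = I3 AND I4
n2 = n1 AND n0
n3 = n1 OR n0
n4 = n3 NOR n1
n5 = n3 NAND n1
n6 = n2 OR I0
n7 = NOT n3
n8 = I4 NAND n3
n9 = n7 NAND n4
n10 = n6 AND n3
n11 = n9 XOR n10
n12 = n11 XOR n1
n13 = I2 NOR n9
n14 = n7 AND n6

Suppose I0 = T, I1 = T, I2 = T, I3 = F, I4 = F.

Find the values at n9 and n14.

n9 = F  n14 = T

n0 = I1 NOR I2 = T NOR T = F
n1 = I3 AND I4 = F AND F = F
n2 = n1 AND n0 = F AND F = F
n3 = n1 OR n0 = F OR F = F
n4 = n3 NOR n1 = F NOR F = T
n6 = n2 OR I0 = F OR T = T
n7 = NOT n3 = NOT F = T
n9 = n7 NAND n4 = T NAND T = F
n14 = n7 AND n6 = T AND T = T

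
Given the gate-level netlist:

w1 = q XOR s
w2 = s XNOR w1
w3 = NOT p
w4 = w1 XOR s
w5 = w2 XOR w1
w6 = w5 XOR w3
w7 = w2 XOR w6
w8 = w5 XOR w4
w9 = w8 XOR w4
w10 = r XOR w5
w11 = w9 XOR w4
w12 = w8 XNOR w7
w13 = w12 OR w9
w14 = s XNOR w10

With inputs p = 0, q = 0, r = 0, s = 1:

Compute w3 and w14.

w1 = q XOR s = 0 XOR 1 = 1
w2 = s XNOR w1 = 1 XNOR 1 = 1
w3 = NOT p = NOT 0 = 1
w5 = w2 XOR w1 = 1 XOR 1 = 0
w10 = r XOR w5 = 0 XOR 0 = 0
w14 = s XNOR w10 = 1 XNOR 0 = 0

w3 = 1  w14 = 0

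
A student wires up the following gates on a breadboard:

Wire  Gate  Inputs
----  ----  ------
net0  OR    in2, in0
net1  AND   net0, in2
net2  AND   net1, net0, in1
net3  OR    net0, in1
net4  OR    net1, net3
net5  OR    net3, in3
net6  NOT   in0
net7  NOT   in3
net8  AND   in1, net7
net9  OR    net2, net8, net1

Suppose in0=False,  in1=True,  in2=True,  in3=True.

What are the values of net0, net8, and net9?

net0 = True, net8 = False, net9 = True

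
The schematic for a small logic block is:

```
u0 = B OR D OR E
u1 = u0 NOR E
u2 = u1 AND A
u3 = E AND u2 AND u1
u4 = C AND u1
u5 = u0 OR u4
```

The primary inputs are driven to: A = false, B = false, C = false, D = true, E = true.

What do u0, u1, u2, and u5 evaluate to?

u0 = true, u1 = false, u2 = false, u5 = true

u0 = B OR D OR E = false OR true OR true = true
u1 = u0 NOR E = true NOR true = false
u2 = u1 AND A = false AND false = false
u4 = C AND u1 = false AND false = false
u5 = u0 OR u4 = true OR false = true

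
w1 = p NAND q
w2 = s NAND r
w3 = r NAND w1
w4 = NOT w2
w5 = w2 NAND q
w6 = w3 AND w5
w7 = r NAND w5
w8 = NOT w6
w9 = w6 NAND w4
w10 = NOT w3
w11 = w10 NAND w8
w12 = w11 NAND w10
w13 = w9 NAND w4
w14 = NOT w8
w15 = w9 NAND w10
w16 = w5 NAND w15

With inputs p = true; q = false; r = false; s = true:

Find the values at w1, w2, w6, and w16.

w1 = p NAND q = true NAND false = true
w2 = s NAND r = true NAND false = true
w3 = r NAND w1 = false NAND true = true
w4 = NOT w2 = NOT true = false
w5 = w2 NAND q = true NAND false = true
w6 = w3 AND w5 = true AND true = true
w9 = w6 NAND w4 = true NAND false = true
w10 = NOT w3 = NOT true = false
w15 = w9 NAND w10 = true NAND false = true
w16 = w5 NAND w15 = true NAND true = false

w1 = true  w2 = true  w6 = true  w16 = false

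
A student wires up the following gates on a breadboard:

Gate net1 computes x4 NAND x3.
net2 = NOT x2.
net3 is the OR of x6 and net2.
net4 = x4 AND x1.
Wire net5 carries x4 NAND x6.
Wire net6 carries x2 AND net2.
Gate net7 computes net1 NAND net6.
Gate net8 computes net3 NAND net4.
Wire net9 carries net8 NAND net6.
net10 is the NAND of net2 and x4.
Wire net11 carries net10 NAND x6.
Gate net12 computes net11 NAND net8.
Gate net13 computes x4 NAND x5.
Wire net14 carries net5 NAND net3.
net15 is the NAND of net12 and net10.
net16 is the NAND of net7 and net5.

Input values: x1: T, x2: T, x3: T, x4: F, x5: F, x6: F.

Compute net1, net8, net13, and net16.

net1 = x4 NAND x3 = F NAND T = T
net2 = NOT x2 = NOT T = F
net3 = x6 OR net2 = F OR F = F
net4 = x4 AND x1 = F AND T = F
net5 = x4 NAND x6 = F NAND F = T
net6 = x2 AND net2 = T AND F = F
net7 = net1 NAND net6 = T NAND F = T
net8 = net3 NAND net4 = F NAND F = T
net13 = x4 NAND x5 = F NAND F = T
net16 = net7 NAND net5 = T NAND T = F

net1 = T, net8 = T, net13 = T, net16 = F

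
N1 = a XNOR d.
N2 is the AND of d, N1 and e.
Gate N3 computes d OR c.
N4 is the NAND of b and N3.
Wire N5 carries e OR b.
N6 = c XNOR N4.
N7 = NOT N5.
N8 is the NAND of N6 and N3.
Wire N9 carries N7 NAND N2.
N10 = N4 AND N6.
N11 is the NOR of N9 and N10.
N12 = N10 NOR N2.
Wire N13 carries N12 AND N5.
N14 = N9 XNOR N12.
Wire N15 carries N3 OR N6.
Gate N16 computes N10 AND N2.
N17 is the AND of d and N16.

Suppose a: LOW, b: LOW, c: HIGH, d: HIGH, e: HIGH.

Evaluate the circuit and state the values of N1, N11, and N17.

N1 = LOW, N11 = LOW, N17 = LOW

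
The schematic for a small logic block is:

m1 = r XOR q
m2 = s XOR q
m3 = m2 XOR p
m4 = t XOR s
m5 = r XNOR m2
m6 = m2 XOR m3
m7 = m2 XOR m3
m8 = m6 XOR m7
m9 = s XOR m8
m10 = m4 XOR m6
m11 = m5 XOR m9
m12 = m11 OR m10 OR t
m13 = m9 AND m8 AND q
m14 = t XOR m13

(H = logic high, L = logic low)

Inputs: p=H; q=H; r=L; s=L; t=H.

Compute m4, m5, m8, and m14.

m2 = s XOR q = L XOR H = H
m3 = m2 XOR p = H XOR H = L
m4 = t XOR s = H XOR L = H
m5 = r XNOR m2 = L XNOR H = L
m6 = m2 XOR m3 = H XOR L = H
m7 = m2 XOR m3 = H XOR L = H
m8 = m6 XOR m7 = H XOR H = L
m9 = s XOR m8 = L XOR L = L
m13 = m9 AND m8 AND q = L AND L AND H = L
m14 = t XOR m13 = H XOR L = H

m4 = H, m5 = L, m8 = L, m14 = H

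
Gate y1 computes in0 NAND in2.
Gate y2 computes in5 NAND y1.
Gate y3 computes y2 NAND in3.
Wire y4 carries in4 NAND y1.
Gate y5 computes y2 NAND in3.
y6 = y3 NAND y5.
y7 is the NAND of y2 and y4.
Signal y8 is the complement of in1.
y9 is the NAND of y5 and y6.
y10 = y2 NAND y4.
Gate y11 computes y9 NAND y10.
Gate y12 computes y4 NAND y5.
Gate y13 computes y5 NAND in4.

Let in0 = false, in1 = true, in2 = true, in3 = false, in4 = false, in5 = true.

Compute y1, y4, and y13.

y1 = in0 NAND in2 = false NAND true = true
y2 = in5 NAND y1 = true NAND true = false
y4 = in4 NAND y1 = false NAND true = true
y5 = y2 NAND in3 = false NAND false = true
y13 = y5 NAND in4 = true NAND false = true

y1 = true  y4 = true  y13 = true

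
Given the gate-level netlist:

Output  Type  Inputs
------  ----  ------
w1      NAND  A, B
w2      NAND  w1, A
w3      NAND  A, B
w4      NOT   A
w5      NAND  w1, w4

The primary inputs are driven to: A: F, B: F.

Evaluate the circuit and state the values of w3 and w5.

w1 = A NAND B = F NAND F = T
w3 = A NAND B = F NAND F = T
w4 = NOT A = NOT F = T
w5 = w1 NAND w4 = T NAND T = F

w3 = T; w5 = F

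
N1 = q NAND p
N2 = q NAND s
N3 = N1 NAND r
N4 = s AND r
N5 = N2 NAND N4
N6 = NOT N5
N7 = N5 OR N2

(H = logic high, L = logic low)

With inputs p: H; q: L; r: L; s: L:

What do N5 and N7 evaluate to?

N5 = H, N7 = H

N2 = q NAND s = L NAND L = H
N4 = s AND r = L AND L = L
N5 = N2 NAND N4 = H NAND L = H
N7 = N5 OR N2 = H OR H = H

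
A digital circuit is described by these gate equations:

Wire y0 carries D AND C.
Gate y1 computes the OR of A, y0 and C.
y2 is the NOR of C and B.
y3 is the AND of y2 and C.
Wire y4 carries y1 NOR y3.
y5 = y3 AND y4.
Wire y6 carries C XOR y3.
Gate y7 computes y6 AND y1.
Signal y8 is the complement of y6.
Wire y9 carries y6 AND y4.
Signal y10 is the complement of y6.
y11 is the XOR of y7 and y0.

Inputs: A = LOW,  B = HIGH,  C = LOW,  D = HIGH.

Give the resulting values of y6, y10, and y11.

y6 = LOW; y10 = HIGH; y11 = LOW

y0 = D AND C = HIGH AND LOW = LOW
y1 = A OR y0 OR C = LOW OR LOW OR LOW = LOW
y2 = C NOR B = LOW NOR HIGH = LOW
y3 = y2 AND C = LOW AND LOW = LOW
y6 = C XOR y3 = LOW XOR LOW = LOW
y7 = y6 AND y1 = LOW AND LOW = LOW
y10 = NOT y6 = NOT LOW = HIGH
y11 = y7 XOR y0 = LOW XOR LOW = LOW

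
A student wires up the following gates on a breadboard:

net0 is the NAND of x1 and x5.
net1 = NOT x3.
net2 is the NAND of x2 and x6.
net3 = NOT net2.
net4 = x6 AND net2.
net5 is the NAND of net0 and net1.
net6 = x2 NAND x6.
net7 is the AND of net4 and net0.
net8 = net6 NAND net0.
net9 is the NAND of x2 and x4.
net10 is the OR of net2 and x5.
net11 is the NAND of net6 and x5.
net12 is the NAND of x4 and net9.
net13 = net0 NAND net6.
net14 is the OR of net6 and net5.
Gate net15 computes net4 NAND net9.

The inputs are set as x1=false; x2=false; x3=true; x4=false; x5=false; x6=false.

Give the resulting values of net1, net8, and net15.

net0 = x1 NAND x5 = false NAND false = true
net1 = NOT x3 = NOT true = false
net2 = x2 NAND x6 = false NAND false = true
net4 = x6 AND net2 = false AND true = false
net6 = x2 NAND x6 = false NAND false = true
net8 = net6 NAND net0 = true NAND true = false
net9 = x2 NAND x4 = false NAND false = true
net15 = net4 NAND net9 = false NAND true = true

net1 = false; net8 = false; net15 = true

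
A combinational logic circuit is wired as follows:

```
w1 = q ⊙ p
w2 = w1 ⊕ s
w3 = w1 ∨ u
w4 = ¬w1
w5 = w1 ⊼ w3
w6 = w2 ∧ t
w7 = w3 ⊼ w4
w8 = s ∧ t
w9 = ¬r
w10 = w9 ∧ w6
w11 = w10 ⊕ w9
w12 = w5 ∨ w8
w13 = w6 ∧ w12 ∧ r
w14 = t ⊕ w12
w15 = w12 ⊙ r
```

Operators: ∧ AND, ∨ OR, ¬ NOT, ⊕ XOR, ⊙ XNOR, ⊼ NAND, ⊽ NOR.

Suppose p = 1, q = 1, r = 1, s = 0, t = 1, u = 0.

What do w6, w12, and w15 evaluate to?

w1 = q XNOR p = 1 XNOR 1 = 1
w2 = w1 XOR s = 1 XOR 0 = 1
w3 = w1 OR u = 1 OR 0 = 1
w5 = w1 NAND w3 = 1 NAND 1 = 0
w6 = w2 AND t = 1 AND 1 = 1
w8 = s AND t = 0 AND 1 = 0
w12 = w5 OR w8 = 0 OR 0 = 0
w15 = w12 XNOR r = 0 XNOR 1 = 0

w6 = 1, w12 = 0, w15 = 0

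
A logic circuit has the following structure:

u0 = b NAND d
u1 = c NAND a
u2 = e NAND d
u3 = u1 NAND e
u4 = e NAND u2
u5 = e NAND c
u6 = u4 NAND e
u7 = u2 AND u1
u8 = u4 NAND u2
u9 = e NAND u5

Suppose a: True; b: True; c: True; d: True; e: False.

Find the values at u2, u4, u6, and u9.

u2 = e NAND d = False NAND True = True
u4 = e NAND u2 = False NAND True = True
u5 = e NAND c = False NAND True = True
u6 = u4 NAND e = True NAND False = True
u9 = e NAND u5 = False NAND True = True

u2 = True, u4 = True, u6 = True, u9 = True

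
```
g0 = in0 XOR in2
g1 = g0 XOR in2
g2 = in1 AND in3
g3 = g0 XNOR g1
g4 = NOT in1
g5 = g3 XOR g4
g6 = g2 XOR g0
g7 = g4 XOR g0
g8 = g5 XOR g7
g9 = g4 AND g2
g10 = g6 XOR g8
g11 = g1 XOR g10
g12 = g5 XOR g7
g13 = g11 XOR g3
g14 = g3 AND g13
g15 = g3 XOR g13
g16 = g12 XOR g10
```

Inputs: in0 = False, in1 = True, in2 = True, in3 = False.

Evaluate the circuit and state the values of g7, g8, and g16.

g0 = in0 XOR in2 = False XOR True = True
g1 = g0 XOR in2 = True XOR True = False
g2 = in1 AND in3 = True AND False = False
g3 = g0 XNOR g1 = True XNOR False = False
g4 = NOT in1 = NOT True = False
g5 = g3 XOR g4 = False XOR False = False
g6 = g2 XOR g0 = False XOR True = True
g7 = g4 XOR g0 = False XOR True = True
g8 = g5 XOR g7 = False XOR True = True
g10 = g6 XOR g8 = True XOR True = False
g12 = g5 XOR g7 = False XOR True = True
g16 = g12 XOR g10 = True XOR False = True

g7 = True, g8 = True, g16 = True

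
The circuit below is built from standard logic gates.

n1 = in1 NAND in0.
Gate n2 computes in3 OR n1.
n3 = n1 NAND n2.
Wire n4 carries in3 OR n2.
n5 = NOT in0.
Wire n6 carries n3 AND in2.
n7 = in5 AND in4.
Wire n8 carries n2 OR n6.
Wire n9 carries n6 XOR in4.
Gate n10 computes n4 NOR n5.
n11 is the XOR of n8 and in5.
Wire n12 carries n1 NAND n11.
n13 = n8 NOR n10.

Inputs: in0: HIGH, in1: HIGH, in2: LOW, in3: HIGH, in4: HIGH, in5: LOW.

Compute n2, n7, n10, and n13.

n1 = in1 NAND in0 = HIGH NAND HIGH = LOW
n2 = in3 OR n1 = HIGH OR LOW = HIGH
n3 = n1 NAND n2 = LOW NAND HIGH = HIGH
n4 = in3 OR n2 = HIGH OR HIGH = HIGH
n5 = NOT in0 = NOT HIGH = LOW
n6 = n3 AND in2 = HIGH AND LOW = LOW
n7 = in5 AND in4 = LOW AND HIGH = LOW
n8 = n2 OR n6 = HIGH OR LOW = HIGH
n10 = n4 NOR n5 = HIGH NOR LOW = LOW
n13 = n8 NOR n10 = HIGH NOR LOW = LOW

n2 = HIGH  n7 = LOW  n10 = LOW  n13 = LOW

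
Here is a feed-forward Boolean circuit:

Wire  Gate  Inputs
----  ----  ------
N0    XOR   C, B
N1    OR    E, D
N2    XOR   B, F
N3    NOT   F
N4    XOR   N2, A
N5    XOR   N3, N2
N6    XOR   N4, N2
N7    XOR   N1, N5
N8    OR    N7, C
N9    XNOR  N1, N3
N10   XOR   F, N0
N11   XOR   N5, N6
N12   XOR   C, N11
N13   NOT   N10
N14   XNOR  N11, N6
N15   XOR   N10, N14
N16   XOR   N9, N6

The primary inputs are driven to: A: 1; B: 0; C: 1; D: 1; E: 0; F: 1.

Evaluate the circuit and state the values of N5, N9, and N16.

N5 = 1, N9 = 0, N16 = 1

N1 = E OR D = 0 OR 1 = 1
N2 = B XOR F = 0 XOR 1 = 1
N3 = NOT F = NOT 1 = 0
N4 = N2 XOR A = 1 XOR 1 = 0
N5 = N3 XOR N2 = 0 XOR 1 = 1
N6 = N4 XOR N2 = 0 XOR 1 = 1
N9 = N1 XNOR N3 = 1 XNOR 0 = 0
N16 = N9 XOR N6 = 0 XOR 1 = 1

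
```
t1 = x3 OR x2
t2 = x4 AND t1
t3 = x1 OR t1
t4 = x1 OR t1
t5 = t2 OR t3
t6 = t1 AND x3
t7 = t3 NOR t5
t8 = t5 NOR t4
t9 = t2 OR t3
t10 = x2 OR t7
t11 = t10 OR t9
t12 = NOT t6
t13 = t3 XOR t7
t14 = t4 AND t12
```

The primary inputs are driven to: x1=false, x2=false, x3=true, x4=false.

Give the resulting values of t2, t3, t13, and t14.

t1 = x3 OR x2 = true OR false = true
t2 = x4 AND t1 = false AND true = false
t3 = x1 OR t1 = false OR true = true
t4 = x1 OR t1 = false OR true = true
t5 = t2 OR t3 = false OR true = true
t6 = t1 AND x3 = true AND true = true
t7 = t3 NOR t5 = true NOR true = false
t12 = NOT t6 = NOT true = false
t13 = t3 XOR t7 = true XOR false = true
t14 = t4 AND t12 = true AND false = false

t2 = false  t3 = true  t13 = true  t14 = false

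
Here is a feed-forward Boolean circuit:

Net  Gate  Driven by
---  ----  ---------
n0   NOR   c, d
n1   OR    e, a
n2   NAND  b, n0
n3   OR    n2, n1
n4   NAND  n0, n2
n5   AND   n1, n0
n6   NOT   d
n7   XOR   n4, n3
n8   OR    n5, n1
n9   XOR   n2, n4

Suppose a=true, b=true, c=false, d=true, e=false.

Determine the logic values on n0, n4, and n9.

n0 = false; n4 = true; n9 = false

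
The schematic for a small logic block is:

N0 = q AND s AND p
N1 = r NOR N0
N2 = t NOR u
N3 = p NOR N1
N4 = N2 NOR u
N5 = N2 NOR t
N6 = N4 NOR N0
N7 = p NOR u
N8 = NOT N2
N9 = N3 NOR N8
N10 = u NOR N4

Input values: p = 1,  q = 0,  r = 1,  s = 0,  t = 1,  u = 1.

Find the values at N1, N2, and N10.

N1 = 0, N2 = 0, N10 = 0

N0 = q AND s AND p = 0 AND 0 AND 1 = 0
N1 = r NOR N0 = 1 NOR 0 = 0
N2 = t NOR u = 1 NOR 1 = 0
N4 = N2 NOR u = 0 NOR 1 = 0
N10 = u NOR N4 = 1 NOR 0 = 0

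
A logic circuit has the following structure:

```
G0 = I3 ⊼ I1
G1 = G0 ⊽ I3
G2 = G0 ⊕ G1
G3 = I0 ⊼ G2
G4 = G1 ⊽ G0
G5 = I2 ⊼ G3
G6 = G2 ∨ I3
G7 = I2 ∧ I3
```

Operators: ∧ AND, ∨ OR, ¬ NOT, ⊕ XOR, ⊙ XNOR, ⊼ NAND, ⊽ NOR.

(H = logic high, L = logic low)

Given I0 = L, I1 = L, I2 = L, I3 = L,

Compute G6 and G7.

G6 = H; G7 = L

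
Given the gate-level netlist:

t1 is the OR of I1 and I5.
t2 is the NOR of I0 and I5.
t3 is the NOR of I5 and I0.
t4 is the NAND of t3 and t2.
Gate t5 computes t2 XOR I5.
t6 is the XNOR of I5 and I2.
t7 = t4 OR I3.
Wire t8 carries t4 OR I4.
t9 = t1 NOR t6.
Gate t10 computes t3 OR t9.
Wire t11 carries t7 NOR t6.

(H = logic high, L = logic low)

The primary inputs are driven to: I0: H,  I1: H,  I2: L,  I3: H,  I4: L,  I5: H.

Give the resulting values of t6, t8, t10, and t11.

t6 = L; t8 = H; t10 = L; t11 = L

t1 = I1 OR I5 = H OR H = H
t2 = I0 NOR I5 = H NOR H = L
t3 = I5 NOR I0 = H NOR H = L
t4 = t3 NAND t2 = L NAND L = H
t6 = I5 XNOR I2 = H XNOR L = L
t7 = t4 OR I3 = H OR H = H
t8 = t4 OR I4 = H OR L = H
t9 = t1 NOR t6 = H NOR L = L
t10 = t3 OR t9 = L OR L = L
t11 = t7 NOR t6 = H NOR L = L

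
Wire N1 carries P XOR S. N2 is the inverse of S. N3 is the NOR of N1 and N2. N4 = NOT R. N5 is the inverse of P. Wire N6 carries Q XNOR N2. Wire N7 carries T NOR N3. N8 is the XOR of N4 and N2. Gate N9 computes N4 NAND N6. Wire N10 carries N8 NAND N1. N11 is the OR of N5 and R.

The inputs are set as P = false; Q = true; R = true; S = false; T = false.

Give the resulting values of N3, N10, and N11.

N3 = false, N10 = true, N11 = true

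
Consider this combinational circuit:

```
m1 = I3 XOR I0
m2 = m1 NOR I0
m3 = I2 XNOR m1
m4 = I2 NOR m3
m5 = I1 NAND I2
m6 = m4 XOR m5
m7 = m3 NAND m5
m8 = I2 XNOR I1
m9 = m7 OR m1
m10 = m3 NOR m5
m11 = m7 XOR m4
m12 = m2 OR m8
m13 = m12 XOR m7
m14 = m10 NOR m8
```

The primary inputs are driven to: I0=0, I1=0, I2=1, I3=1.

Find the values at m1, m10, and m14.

m1 = 1, m10 = 0, m14 = 1

m1 = I3 XOR I0 = 1 XOR 0 = 1
m3 = I2 XNOR m1 = 1 XNOR 1 = 1
m5 = I1 NAND I2 = 0 NAND 1 = 1
m8 = I2 XNOR I1 = 1 XNOR 0 = 0
m10 = m3 NOR m5 = 1 NOR 1 = 0
m14 = m10 NOR m8 = 0 NOR 0 = 1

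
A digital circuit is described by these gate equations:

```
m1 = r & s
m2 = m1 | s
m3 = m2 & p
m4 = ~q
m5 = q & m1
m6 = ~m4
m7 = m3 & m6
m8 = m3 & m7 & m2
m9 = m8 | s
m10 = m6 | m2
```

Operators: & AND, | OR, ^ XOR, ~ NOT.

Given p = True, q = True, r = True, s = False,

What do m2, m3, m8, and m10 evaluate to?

m1 = r AND s = True AND False = False
m2 = m1 OR s = False OR False = False
m3 = m2 AND p = False AND True = False
m4 = NOT q = NOT True = False
m6 = NOT m4 = NOT False = True
m7 = m3 AND m6 = False AND True = False
m8 = m3 AND m7 AND m2 = False AND False AND False = False
m10 = m6 OR m2 = True OR False = True

m2 = False  m3 = False  m8 = False  m10 = True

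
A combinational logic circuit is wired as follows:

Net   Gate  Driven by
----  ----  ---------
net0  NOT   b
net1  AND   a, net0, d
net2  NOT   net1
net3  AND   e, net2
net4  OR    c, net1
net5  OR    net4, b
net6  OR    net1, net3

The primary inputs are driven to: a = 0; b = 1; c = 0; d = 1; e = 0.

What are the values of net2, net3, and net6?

net2 = 1  net3 = 0  net6 = 0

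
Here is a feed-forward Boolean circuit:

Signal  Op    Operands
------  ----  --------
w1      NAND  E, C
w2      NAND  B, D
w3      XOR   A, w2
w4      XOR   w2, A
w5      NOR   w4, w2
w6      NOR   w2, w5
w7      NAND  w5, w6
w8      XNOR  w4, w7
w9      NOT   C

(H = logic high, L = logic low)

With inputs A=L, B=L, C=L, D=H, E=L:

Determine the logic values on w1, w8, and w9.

w1 = H; w8 = H; w9 = H

w1 = E NAND C = L NAND L = H
w2 = B NAND D = L NAND H = H
w4 = w2 XOR A = H XOR L = H
w5 = w4 NOR w2 = H NOR H = L
w6 = w2 NOR w5 = H NOR L = L
w7 = w5 NAND w6 = L NAND L = H
w8 = w4 XNOR w7 = H XNOR H = H
w9 = NOT C = NOT L = H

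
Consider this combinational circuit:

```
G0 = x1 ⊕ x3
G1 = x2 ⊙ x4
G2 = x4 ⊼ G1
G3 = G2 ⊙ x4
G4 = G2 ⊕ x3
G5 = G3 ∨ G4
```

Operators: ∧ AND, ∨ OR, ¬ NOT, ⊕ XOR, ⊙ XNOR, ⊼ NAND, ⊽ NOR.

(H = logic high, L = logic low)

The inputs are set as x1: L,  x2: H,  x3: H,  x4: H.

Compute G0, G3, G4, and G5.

G0 = H; G3 = L; G4 = H; G5 = H

G0 = x1 XOR x3 = L XOR H = H
G1 = x2 XNOR x4 = H XNOR H = H
G2 = x4 NAND G1 = H NAND H = L
G3 = G2 XNOR x4 = L XNOR H = L
G4 = G2 XOR x3 = L XOR H = H
G5 = G3 OR G4 = L OR H = H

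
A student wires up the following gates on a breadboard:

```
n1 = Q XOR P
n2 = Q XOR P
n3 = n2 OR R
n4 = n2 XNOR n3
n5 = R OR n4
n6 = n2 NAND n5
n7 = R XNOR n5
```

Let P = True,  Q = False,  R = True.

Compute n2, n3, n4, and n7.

n2 = Q XOR P = False XOR True = True
n3 = n2 OR R = True OR True = True
n4 = n2 XNOR n3 = True XNOR True = True
n5 = R OR n4 = True OR True = True
n7 = R XNOR n5 = True XNOR True = True

n2 = True, n3 = True, n4 = True, n7 = True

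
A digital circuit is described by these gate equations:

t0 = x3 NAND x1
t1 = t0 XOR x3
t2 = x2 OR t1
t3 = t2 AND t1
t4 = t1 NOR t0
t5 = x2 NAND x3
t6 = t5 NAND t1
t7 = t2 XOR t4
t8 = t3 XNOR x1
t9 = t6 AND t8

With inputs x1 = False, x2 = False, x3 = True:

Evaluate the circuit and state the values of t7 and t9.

t7 = False, t9 = True

t0 = x3 NAND x1 = True NAND False = True
t1 = t0 XOR x3 = True XOR True = False
t2 = x2 OR t1 = False OR False = False
t3 = t2 AND t1 = False AND False = False
t4 = t1 NOR t0 = False NOR True = False
t5 = x2 NAND x3 = False NAND True = True
t6 = t5 NAND t1 = True NAND False = True
t7 = t2 XOR t4 = False XOR False = False
t8 = t3 XNOR x1 = False XNOR False = True
t9 = t6 AND t8 = True AND True = True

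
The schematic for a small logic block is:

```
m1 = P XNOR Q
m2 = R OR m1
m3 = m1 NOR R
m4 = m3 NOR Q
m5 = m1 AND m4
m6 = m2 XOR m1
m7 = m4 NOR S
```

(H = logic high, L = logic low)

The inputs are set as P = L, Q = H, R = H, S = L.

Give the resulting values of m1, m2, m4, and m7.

m1 = P XNOR Q = L XNOR H = L
m2 = R OR m1 = H OR L = H
m3 = m1 NOR R = L NOR H = L
m4 = m3 NOR Q = L NOR H = L
m7 = m4 NOR S = L NOR L = H

m1 = L, m2 = H, m4 = L, m7 = H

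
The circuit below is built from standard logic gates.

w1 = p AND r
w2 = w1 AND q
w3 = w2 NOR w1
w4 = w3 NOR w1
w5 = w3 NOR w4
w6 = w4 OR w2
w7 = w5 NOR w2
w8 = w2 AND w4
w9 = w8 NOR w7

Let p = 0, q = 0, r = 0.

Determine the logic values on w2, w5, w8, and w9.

w1 = p AND r = 0 AND 0 = 0
w2 = w1 AND q = 0 AND 0 = 0
w3 = w2 NOR w1 = 0 NOR 0 = 1
w4 = w3 NOR w1 = 1 NOR 0 = 0
w5 = w3 NOR w4 = 1 NOR 0 = 0
w7 = w5 NOR w2 = 0 NOR 0 = 1
w8 = w2 AND w4 = 0 AND 0 = 0
w9 = w8 NOR w7 = 0 NOR 1 = 0

w2 = 0, w5 = 0, w8 = 0, w9 = 0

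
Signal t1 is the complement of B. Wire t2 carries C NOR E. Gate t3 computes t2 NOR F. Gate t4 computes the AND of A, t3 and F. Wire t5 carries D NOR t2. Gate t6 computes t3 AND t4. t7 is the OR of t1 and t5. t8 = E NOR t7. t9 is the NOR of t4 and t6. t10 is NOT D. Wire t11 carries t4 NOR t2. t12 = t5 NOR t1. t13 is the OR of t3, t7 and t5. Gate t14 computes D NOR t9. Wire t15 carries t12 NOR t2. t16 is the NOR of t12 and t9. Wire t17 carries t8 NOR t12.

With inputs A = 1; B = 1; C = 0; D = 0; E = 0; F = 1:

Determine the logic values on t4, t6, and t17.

t4 = 0, t6 = 0, t17 = 0

t1 = NOT B = NOT 1 = 0
t2 = C NOR E = 0 NOR 0 = 1
t3 = t2 NOR F = 1 NOR 1 = 0
t4 = A AND t3 AND F = 1 AND 0 AND 1 = 0
t5 = D NOR t2 = 0 NOR 1 = 0
t6 = t3 AND t4 = 0 AND 0 = 0
t7 = t1 OR t5 = 0 OR 0 = 0
t8 = E NOR t7 = 0 NOR 0 = 1
t12 = t5 NOR t1 = 0 NOR 0 = 1
t17 = t8 NOR t12 = 1 NOR 1 = 0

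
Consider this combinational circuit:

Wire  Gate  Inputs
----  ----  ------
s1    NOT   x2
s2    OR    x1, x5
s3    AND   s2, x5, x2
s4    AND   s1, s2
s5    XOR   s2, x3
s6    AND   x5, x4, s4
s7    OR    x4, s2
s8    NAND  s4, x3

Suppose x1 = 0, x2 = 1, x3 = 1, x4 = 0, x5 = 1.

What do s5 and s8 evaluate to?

s1 = NOT x2 = NOT 1 = 0
s2 = x1 OR x5 = 0 OR 1 = 1
s4 = s1 AND s2 = 0 AND 1 = 0
s5 = s2 XOR x3 = 1 XOR 1 = 0
s8 = s4 NAND x3 = 0 NAND 1 = 1

s5 = 0, s8 = 1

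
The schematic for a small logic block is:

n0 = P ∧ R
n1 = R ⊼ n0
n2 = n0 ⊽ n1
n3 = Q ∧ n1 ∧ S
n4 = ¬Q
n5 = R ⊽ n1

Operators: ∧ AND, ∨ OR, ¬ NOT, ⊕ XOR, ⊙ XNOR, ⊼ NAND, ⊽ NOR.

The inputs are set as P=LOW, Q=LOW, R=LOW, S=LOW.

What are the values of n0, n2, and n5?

n0 = LOW; n2 = LOW; n5 = LOW

n0 = P AND R = LOW AND LOW = LOW
n1 = R NAND n0 = LOW NAND LOW = HIGH
n2 = n0 NOR n1 = LOW NOR HIGH = LOW
n5 = R NOR n1 = LOW NOR HIGH = LOW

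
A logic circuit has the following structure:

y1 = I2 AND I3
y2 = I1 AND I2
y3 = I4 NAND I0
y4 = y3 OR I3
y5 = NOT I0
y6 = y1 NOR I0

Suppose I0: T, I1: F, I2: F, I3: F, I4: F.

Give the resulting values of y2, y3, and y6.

y2 = F; y3 = T; y6 = F

y1 = I2 AND I3 = F AND F = F
y2 = I1 AND I2 = F AND F = F
y3 = I4 NAND I0 = F NAND T = T
y6 = y1 NOR I0 = F NOR T = F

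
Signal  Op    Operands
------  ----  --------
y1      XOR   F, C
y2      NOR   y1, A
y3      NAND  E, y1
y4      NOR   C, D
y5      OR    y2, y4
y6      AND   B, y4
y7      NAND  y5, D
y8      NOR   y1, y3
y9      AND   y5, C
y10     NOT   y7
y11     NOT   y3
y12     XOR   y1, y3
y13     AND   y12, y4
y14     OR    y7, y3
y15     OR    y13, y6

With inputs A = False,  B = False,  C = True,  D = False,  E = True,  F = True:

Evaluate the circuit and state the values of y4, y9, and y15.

y1 = F XOR C = True XOR True = False
y2 = y1 NOR A = False NOR False = True
y3 = E NAND y1 = True NAND False = True
y4 = C NOR D = True NOR False = False
y5 = y2 OR y4 = True OR False = True
y6 = B AND y4 = False AND False = False
y9 = y5 AND C = True AND True = True
y12 = y1 XOR y3 = False XOR True = True
y13 = y12 AND y4 = True AND False = False
y15 = y13 OR y6 = False OR False = False

y4 = False, y9 = True, y15 = False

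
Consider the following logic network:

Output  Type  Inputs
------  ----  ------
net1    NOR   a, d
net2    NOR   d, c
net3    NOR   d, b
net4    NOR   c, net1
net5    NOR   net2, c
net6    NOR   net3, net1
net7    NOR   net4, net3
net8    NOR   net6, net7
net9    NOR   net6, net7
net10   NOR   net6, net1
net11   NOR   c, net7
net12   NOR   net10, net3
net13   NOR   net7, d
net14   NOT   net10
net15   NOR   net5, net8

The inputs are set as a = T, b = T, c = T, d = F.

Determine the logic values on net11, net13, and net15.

net1 = a NOR d = T NOR F = F
net2 = d NOR c = F NOR T = F
net3 = d NOR b = F NOR T = F
net4 = c NOR net1 = T NOR F = F
net5 = net2 NOR c = F NOR T = F
net6 = net3 NOR net1 = F NOR F = T
net7 = net4 NOR net3 = F NOR F = T
net8 = net6 NOR net7 = T NOR T = F
net11 = c NOR net7 = T NOR T = F
net13 = net7 NOR d = T NOR F = F
net15 = net5 NOR net8 = F NOR F = T

net11 = F, net13 = F, net15 = T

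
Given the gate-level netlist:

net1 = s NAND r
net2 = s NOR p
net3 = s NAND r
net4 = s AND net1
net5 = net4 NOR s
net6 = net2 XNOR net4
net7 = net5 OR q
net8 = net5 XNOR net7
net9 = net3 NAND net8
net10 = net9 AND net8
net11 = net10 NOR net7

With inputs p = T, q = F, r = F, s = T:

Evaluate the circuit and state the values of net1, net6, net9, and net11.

net1 = s NAND r = T NAND F = T
net2 = s NOR p = T NOR T = F
net3 = s NAND r = T NAND F = T
net4 = s AND net1 = T AND T = T
net5 = net4 NOR s = T NOR T = F
net6 = net2 XNOR net4 = F XNOR T = F
net7 = net5 OR q = F OR F = F
net8 = net5 XNOR net7 = F XNOR F = T
net9 = net3 NAND net8 = T NAND T = F
net10 = net9 AND net8 = F AND T = F
net11 = net10 NOR net7 = F NOR F = T

net1 = T, net6 = F, net9 = F, net11 = T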